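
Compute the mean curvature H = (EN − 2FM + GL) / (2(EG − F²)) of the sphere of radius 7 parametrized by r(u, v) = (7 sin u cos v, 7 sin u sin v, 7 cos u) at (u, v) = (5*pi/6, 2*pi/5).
H = -1/7

With E = 49, F = 0, G = 49*sin(u)^2, L = -7*sin(u)/Abs(sin(u)), M = 0, N = -7*sin(u)^3/Abs(sin(u)), assemble
  H = (EN − 2FM + GL) / (2(EG − F²)) = -sin(u)/(7*Abs(sin(u))).
At (u, v) = (5*pi/6, 2*pi/5): H = -1/7.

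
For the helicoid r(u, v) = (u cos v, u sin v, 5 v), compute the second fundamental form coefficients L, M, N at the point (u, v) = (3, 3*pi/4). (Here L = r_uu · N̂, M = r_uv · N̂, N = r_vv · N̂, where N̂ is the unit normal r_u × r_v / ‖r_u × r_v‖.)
L = 0;  M = -5*sqrt(34)/34;  N = 0

Compute the unit normal N̂(u, v) = (5*sin(v)/sqrt(u^2 + 25), -5*cos(v)/sqrt(u^2 + 25), u/sqrt(u^2 + 25)), and the second partials r_uu, r_uv, r_vv. Take dot products:
  L(u, v) = r_uu · N̂ = 0,
  M(u, v) = r_uv · N̂ = -5/sqrt(u^2 + 25),
  N(u, v) = r_vv · N̂ = 0.
Evaluating at (u, v) = (3, 3*pi/4):
  L = 0, M = -5*sqrt(34)/34, N = 0.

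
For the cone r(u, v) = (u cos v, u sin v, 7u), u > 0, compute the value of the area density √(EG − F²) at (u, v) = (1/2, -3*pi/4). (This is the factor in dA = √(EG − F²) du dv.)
√(EG − F²)|_{(1/2, -3*pi/4)} = 5*sqrt(2)/2

E = 50, F = 0, G = u^2, so EG − F² = 50*u^2. Taking the positive square root: √(EG − F²) = 5*sqrt(2)*Abs(u). At (u, v) = (1/2, -3*pi/4): 5*sqrt(2)/2.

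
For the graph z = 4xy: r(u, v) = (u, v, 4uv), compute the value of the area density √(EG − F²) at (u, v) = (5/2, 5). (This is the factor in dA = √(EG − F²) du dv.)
√(EG − F²)|_{(5/2, 5)} = sqrt(501)

E = 16*v^2 + 1, F = 16*u*v, G = 16*u^2 + 1, so EG − F² = 16*u^2 + 16*v^2 + 1. Taking the positive square root: √(EG − F²) = sqrt(16*u^2 + 16*v^2 + 1). At (u, v) = (5/2, 5): sqrt(501).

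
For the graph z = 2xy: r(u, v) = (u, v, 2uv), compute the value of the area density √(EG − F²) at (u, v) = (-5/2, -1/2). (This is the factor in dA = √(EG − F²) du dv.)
√(EG − F²)|_{(-5/2, -1/2)} = 3*sqrt(3)

E = 4*v^2 + 1, F = 4*u*v, G = 4*u^2 + 1, so EG − F² = 4*u^2 + 4*v^2 + 1. Taking the positive square root: √(EG − F²) = sqrt(4*u^2 + 4*v^2 + 1). At (u, v) = (-5/2, -1/2): 3*sqrt(3).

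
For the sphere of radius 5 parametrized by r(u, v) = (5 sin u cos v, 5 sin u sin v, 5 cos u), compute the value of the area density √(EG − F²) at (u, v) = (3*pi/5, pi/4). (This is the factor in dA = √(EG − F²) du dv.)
√(EG − F²)|_{(3*pi/5, pi/4)} = 25*sqrt(2*sqrt(5) + 10)/4

E = 25, F = 0, G = 25*sin(u)^2, so EG − F² = 625*sin(u)^2. Taking the positive square root: √(EG − F²) = 25*Abs(sin(u)). At (u, v) = (3*pi/5, pi/4): 25*sqrt(2*sqrt(5) + 10)/4.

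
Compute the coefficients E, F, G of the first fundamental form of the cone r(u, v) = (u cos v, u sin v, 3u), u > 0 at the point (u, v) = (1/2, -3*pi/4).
E = 10;  F = 0;  G = 1/4

Partials: r_u = (cos(v), sin(v), 3), r_v = (-u*sin(v), u*cos(v), 0). As functions of (u, v):
  E = r_u · r_u = 10,
  F = r_u · r_v = 0,
  G = r_v · r_v = u^2.
Evaluating at (u, v) = (1/2, -3*pi/4): E = 10, F = 0, G = 1/4.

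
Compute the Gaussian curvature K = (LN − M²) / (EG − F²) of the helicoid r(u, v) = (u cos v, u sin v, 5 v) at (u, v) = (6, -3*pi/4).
K = -25/3721

Coefficients of the first fundamental form: E = 1, F = 0, G = u^2 + 25.
Coefficients of the second fundamental form: L = 0, M = -5/sqrt(u^2 + 25), N = 0.
Assemble K = (LN − M²)/(EG − F²) = -25/(u^2 + 25)^2. At (u, v) = (6, -3*pi/4): K = -25/3721.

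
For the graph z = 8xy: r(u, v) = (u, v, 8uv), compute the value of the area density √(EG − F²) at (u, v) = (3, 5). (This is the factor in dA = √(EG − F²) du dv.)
√(EG − F²)|_{(3, 5)} = sqrt(2177)

E = 64*v^2 + 1, F = 64*u*v, G = 64*u^2 + 1, so EG − F² = 64*u^2 + 64*v^2 + 1. Taking the positive square root: √(EG − F²) = sqrt(64*u^2 + 64*v^2 + 1). At (u, v) = (3, 5): sqrt(2177).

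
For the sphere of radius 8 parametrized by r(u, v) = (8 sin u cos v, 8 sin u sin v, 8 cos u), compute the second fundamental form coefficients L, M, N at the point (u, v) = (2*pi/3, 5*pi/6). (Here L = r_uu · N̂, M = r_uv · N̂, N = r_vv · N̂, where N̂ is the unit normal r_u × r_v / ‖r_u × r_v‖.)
L = -8;  M = 0;  N = -6

Compute the unit normal N̂(u, v) = (sin(u)^2*cos(v)/Abs(sin(u)), sin(u)^2*sin(v)/Abs(sin(u)), sin(2*u)/(2*Abs(sin(u)))), and the second partials r_uu, r_uv, r_vv. Take dot products:
  L(u, v) = r_uu · N̂ = -8*sin(u)/Abs(sin(u)),
  M(u, v) = r_uv · N̂ = 0,
  N(u, v) = r_vv · N̂ = -8*sin(u)^3/Abs(sin(u)).
Evaluating at (u, v) = (2*pi/3, 5*pi/6):
  L = -8, M = 0, N = -6.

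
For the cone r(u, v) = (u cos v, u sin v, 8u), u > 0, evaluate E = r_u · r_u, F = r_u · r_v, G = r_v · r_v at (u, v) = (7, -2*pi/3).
E = 65;  F = 0;  G = 49

Partials: r_u = (cos(v), sin(v), 8), r_v = (-u*sin(v), u*cos(v), 0). As functions of (u, v):
  E = r_u · r_u = 65,
  F = r_u · r_v = 0,
  G = r_v · r_v = u^2.
Evaluating at (u, v) = (7, -2*pi/3): E = 65, F = 0, G = 49.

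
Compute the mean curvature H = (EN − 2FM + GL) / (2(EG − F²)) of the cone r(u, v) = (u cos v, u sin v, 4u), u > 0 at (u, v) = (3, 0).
H = 2*sqrt(17)/51

With E = 17, F = 0, G = u^2, L = 0, M = 0, N = 4*sqrt(17)*u^2/(17*Abs(u)), assemble
  H = (EN − 2FM + GL) / (2(EG − F²)) = 2*sqrt(17)/(17*Abs(u)).
At (u, v) = (3, 0): H = 2*sqrt(17)/51.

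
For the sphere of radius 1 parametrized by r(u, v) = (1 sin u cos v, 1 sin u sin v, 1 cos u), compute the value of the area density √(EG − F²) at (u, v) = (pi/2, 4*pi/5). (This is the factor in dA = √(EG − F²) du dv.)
√(EG − F²)|_{(pi/2, 4*pi/5)} = 1

E = 1, F = 0, G = sin(u)^2, so EG − F² = sin(u)^2. Taking the positive square root: √(EG − F²) = Abs(sin(u)). At (u, v) = (pi/2, 4*pi/5): 1.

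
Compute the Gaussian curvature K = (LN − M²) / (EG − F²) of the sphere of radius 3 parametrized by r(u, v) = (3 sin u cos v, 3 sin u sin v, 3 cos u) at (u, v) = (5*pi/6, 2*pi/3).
K = 1/9

Coefficients of the first fundamental form: E = 9, F = 0, G = 9*sin(u)^2.
Coefficients of the second fundamental form: L = -3*sin(u)/Abs(sin(u)), M = 0, N = -3*sin(u)^3/Abs(sin(u)).
Assemble K = (LN − M²)/(EG − F²) = 1/9. At (u, v) = (5*pi/6, 2*pi/3): K = 1/9.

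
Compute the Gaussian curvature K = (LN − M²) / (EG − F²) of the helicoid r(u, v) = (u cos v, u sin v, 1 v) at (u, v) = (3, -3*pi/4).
K = -1/100

Coefficients of the first fundamental form: E = 1, F = 0, G = u^2 + 1.
Coefficients of the second fundamental form: L = 0, M = -1/sqrt(u^2 + 1), N = 0.
Assemble K = (LN − M²)/(EG − F²) = -1/(u^2 + 1)^2. At (u, v) = (3, -3*pi/4): K = -1/100.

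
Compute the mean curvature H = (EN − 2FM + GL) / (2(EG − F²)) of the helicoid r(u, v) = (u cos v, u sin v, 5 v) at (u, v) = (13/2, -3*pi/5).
H = 0

With E = 1, F = 0, G = u^2 + 25, L = 0, M = -5/sqrt(u^2 + 25), N = 0, assemble
  H = (EN − 2FM + GL) / (2(EG − F²)) = 0.
At (u, v) = (13/2, -3*pi/5): H = 0.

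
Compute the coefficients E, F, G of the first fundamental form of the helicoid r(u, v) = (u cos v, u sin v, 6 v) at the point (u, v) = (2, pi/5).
E = 1;  F = 0;  G = 40

Partials: r_u = (cos(v), sin(v), 0), r_v = (-u*sin(v), u*cos(v), 6). As functions of (u, v):
  E = r_u · r_u = 1,
  F = r_u · r_v = 0,
  G = r_v · r_v = u^2 + 36.
Evaluating at (u, v) = (2, pi/5): E = 1, F = 0, G = 40.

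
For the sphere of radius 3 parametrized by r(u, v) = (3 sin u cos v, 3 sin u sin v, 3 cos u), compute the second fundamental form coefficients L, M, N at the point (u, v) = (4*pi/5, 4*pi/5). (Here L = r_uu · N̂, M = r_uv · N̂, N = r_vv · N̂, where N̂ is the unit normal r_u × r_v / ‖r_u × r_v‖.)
L = -3;  M = 0;  N = -15/8 + 3*sqrt(5)/8

Compute the unit normal N̂(u, v) = (sin(u)^2*cos(v)/Abs(sin(u)), sin(u)^2*sin(v)/Abs(sin(u)), sin(2*u)/(2*Abs(sin(u)))), and the second partials r_uu, r_uv, r_vv. Take dot products:
  L(u, v) = r_uu · N̂ = -3*sin(u)/Abs(sin(u)),
  M(u, v) = r_uv · N̂ = 0,
  N(u, v) = r_vv · N̂ = -3*sin(u)^3/Abs(sin(u)).
Evaluating at (u, v) = (4*pi/5, 4*pi/5):
  L = -3, M = 0, N = -15/8 + 3*sqrt(5)/8.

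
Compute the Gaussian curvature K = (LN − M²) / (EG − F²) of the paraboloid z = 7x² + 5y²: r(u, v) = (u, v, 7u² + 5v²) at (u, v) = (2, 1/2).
K = 7/32805

Coefficients of the first fundamental form: E = 196*u^2 + 1, F = 140*u*v, G = 100*v^2 + 1.
Coefficients of the second fundamental form: L = 14/sqrt(196*u^2 + 100*v^2 + 1), M = 0, N = 10/sqrt(196*u^2 + 100*v^2 + 1).
Assemble K = (LN − M²)/(EG − F²) = 140/(38416*u^4 + 39200*u^2*v^2 + 392*u^2 + 10000*v^4 + 200*v^2 + 1). At (u, v) = (2, 1/2): K = 7/32805.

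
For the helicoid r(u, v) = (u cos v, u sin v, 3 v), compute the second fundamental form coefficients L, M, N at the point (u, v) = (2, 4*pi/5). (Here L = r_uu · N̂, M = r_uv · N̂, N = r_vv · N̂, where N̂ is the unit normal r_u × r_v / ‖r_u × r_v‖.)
L = 0;  M = -3*sqrt(13)/13;  N = 0

Compute the unit normal N̂(u, v) = (3*sin(v)/sqrt(u^2 + 9), -3*cos(v)/sqrt(u^2 + 9), u/sqrt(u^2 + 9)), and the second partials r_uu, r_uv, r_vv. Take dot products:
  L(u, v) = r_uu · N̂ = 0,
  M(u, v) = r_uv · N̂ = -3/sqrt(u^2 + 9),
  N(u, v) = r_vv · N̂ = 0.
Evaluating at (u, v) = (2, 4*pi/5):
  L = 0, M = -3*sqrt(13)/13, N = 0.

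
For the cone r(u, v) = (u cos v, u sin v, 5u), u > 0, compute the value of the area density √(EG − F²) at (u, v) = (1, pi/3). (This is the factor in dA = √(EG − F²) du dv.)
√(EG − F²)|_{(1, pi/3)} = sqrt(26)

E = 26, F = 0, G = u^2, so EG − F² = 26*u^2. Taking the positive square root: √(EG − F²) = sqrt(26)*Abs(u). At (u, v) = (1, pi/3): sqrt(26).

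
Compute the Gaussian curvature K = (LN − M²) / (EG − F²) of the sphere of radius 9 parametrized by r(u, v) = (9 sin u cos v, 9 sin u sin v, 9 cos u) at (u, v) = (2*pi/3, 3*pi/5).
K = 1/81

Coefficients of the first fundamental form: E = 81, F = 0, G = 81*sin(u)^2.
Coefficients of the second fundamental form: L = -9*sin(u)/Abs(sin(u)), M = 0, N = -9*sin(u)^3/Abs(sin(u)).
Assemble K = (LN − M²)/(EG − F²) = 1/81. At (u, v) = (2*pi/3, 3*pi/5): K = 1/81.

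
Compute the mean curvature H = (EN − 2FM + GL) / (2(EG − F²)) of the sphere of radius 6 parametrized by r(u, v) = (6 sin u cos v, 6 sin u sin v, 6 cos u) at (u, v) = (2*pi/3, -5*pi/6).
H = -1/6

With E = 36, F = 0, G = 36*sin(u)^2, L = -6*sin(u)/Abs(sin(u)), M = 0, N = -6*sin(u)^3/Abs(sin(u)), assemble
  H = (EN − 2FM + GL) / (2(EG − F²)) = -sin(u)/(6*Abs(sin(u))).
At (u, v) = (2*pi/3, -5*pi/6): H = -1/6.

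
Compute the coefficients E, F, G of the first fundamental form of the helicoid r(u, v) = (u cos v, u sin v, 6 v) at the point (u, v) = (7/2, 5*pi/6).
E = 1;  F = 0;  G = 193/4

Partials: r_u = (cos(v), sin(v), 0), r_v = (-u*sin(v), u*cos(v), 6). As functions of (u, v):
  E = r_u · r_u = 1,
  F = r_u · r_v = 0,
  G = r_v · r_v = u^2 + 36.
Evaluating at (u, v) = (7/2, 5*pi/6): E = 1, F = 0, G = 193/4.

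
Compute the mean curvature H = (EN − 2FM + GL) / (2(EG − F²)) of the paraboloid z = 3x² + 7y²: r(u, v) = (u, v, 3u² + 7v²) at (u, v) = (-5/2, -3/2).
H = 2908*sqrt(667)/444889

With E = 36*u^2 + 1, F = 84*u*v, G = 196*v^2 + 1, L = 6/sqrt(36*u^2 + 196*v^2 + 1), M = 0, N = 14/sqrt(36*u^2 + 196*v^2 + 1), assemble
  H = (EN − 2FM + GL) / (2(EG − F²)) = 2*(126*u^2 + 294*v^2 + 5)/(36*u^2 + 196*v^2 + 1)^(3/2).
At (u, v) = (-5/2, -3/2): H = 2908*sqrt(667)/444889.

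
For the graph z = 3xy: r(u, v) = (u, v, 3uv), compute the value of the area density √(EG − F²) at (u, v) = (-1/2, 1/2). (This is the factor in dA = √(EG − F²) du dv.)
√(EG − F²)|_{(-1/2, 1/2)} = sqrt(22)/2

E = 9*v^2 + 1, F = 9*u*v, G = 9*u^2 + 1, so EG − F² = 9*u^2 + 9*v^2 + 1. Taking the positive square root: √(EG − F²) = sqrt(9*u^2 + 9*v^2 + 1). At (u, v) = (-1/2, 1/2): sqrt(22)/2.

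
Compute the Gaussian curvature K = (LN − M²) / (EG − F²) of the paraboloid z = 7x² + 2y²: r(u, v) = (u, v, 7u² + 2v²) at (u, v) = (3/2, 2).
K = 14/64009

Coefficients of the first fundamental form: E = 196*u^2 + 1, F = 56*u*v, G = 16*v^2 + 1.
Coefficients of the second fundamental form: L = 14/sqrt(196*u^2 + 16*v^2 + 1), M = 0, N = 4/sqrt(196*u^2 + 16*v^2 + 1).
Assemble K = (LN − M²)/(EG − F²) = 56/(38416*u^4 + 6272*u^2*v^2 + 392*u^2 + 256*v^4 + 32*v^2 + 1). At (u, v) = (3/2, 2): K = 14/64009.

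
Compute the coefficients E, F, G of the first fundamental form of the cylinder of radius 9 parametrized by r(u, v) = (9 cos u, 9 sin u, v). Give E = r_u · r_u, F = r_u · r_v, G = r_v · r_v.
E = 81;  F = 0;  G = 1

Compute partials: r_u = (-9*sin(u), 9*cos(u), 0), r_v = (0, 0, 1). Then
  E = r_u · r_u = 81,
  F = r_u · r_v = 0,
  G = r_v · r_v = 1.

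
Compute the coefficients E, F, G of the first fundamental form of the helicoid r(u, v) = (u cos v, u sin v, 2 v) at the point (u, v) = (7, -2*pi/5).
E = 1;  F = 0;  G = 53

Partials: r_u = (cos(v), sin(v), 0), r_v = (-u*sin(v), u*cos(v), 2). As functions of (u, v):
  E = r_u · r_u = 1,
  F = r_u · r_v = 0,
  G = r_v · r_v = u^2 + 4.
Evaluating at (u, v) = (7, -2*pi/5): E = 1, F = 0, G = 53.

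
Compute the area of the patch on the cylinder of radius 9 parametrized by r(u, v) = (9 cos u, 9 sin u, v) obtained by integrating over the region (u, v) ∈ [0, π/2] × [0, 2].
Area = 9*pi

Area = ∫∫ √(EG − F²) du dv with √(EG − F²) = 9. Integrating over [0, π/2] × [0, 2] gives 9*pi.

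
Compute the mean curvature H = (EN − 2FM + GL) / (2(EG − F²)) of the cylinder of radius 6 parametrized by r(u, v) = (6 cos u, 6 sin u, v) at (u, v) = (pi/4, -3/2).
H = -1/12

With E = 36, F = 0, G = 1, L = -6, M = 0, N = 0, assemble
  H = (EN − 2FM + GL) / (2(EG − F²)) = -1/12.
At (u, v) = (pi/4, -3/2): H = -1/12.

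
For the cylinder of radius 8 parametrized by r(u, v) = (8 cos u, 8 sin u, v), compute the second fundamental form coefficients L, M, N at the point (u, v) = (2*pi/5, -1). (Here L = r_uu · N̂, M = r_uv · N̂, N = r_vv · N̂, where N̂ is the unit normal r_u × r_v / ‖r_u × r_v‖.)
L = -8;  M = 0;  N = 0

Compute the unit normal N̂(u, v) = (cos(u), sin(u), 0), and the second partials r_uu, r_uv, r_vv. Take dot products:
  L(u, v) = r_uu · N̂ = -8,
  M(u, v) = r_uv · N̂ = 0,
  N(u, v) = r_vv · N̂ = 0.
Evaluating at (u, v) = (2*pi/5, -1):
  L = -8, M = 0, N = 0.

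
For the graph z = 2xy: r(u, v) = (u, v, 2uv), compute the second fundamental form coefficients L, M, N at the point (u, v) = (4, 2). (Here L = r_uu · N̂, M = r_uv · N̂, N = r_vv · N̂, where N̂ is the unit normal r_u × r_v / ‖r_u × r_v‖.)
L = 0;  M = 2/9;  N = 0

Compute the unit normal N̂(u, v) = (-2*v/sqrt(4*u^2 + 4*v^2 + 1), -2*u/sqrt(4*u^2 + 4*v^2 + 1), 1/sqrt(4*u^2 + 4*v^2 + 1)), and the second partials r_uu, r_uv, r_vv. Take dot products:
  L(u, v) = r_uu · N̂ = 0,
  M(u, v) = r_uv · N̂ = 2/sqrt(4*u^2 + 4*v^2 + 1),
  N(u, v) = r_vv · N̂ = 0.
Evaluating at (u, v) = (4, 2):
  L = 0, M = 2/9, N = 0.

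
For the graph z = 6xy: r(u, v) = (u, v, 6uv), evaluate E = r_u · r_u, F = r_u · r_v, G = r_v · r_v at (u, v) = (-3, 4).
E = 577;  F = -432;  G = 325

Partials: r_u = (1, 0, 6*v), r_v = (0, 1, 6*u). As functions of (u, v):
  E = r_u · r_u = 36*v^2 + 1,
  F = r_u · r_v = 36*u*v,
  G = r_v · r_v = 36*u^2 + 1.
Evaluating at (u, v) = (-3, 4): E = 577, F = -432, G = 325.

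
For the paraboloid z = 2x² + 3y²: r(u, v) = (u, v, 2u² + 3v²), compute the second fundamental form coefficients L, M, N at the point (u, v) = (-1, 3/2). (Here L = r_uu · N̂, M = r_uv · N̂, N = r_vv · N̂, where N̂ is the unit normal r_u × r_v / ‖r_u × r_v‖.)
L = 2*sqrt(2)/7;  M = 0;  N = 3*sqrt(2)/7

Compute the unit normal N̂(u, v) = (-4*u/sqrt(16*u^2 + 36*v^2 + 1), -6*v/sqrt(16*u^2 + 36*v^2 + 1), 1/sqrt(16*u^2 + 36*v^2 + 1)), and the second partials r_uu, r_uv, r_vv. Take dot products:
  L(u, v) = r_uu · N̂ = 4/sqrt(16*u^2 + 36*v^2 + 1),
  M(u, v) = r_uv · N̂ = 0,
  N(u, v) = r_vv · N̂ = 6/sqrt(16*u^2 + 36*v^2 + 1).
Evaluating at (u, v) = (-1, 3/2):
  L = 2*sqrt(2)/7, M = 0, N = 3*sqrt(2)/7.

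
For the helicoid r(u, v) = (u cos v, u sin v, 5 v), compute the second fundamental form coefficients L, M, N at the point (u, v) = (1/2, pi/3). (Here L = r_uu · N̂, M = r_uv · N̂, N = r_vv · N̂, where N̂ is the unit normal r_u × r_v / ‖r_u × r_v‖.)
L = 0;  M = -10*sqrt(101)/101;  N = 0

Compute the unit normal N̂(u, v) = (5*sin(v)/sqrt(u^2 + 25), -5*cos(v)/sqrt(u^2 + 25), u/sqrt(u^2 + 25)), and the second partials r_uu, r_uv, r_vv. Take dot products:
  L(u, v) = r_uu · N̂ = 0,
  M(u, v) = r_uv · N̂ = -5/sqrt(u^2 + 25),
  N(u, v) = r_vv · N̂ = 0.
Evaluating at (u, v) = (1/2, pi/3):
  L = 0, M = -10*sqrt(101)/101, N = 0.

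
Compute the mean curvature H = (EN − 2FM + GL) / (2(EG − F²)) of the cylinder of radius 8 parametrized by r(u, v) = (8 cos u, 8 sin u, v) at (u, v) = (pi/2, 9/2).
H = -1/16

With E = 64, F = 0, G = 1, L = -8, M = 0, N = 0, assemble
  H = (EN − 2FM + GL) / (2(EG − F²)) = -1/16.
At (u, v) = (pi/2, 9/2): H = -1/16.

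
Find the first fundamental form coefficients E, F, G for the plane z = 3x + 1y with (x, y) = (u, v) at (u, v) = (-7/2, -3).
E = 10;  F = 3;  G = 2

Partials: r_u = (1, 0, 3), r_v = (0, 1, 1). As functions of (u, v):
  E = r_u · r_u = 10,
  F = r_u · r_v = 3,
  G = r_v · r_v = 2.
Evaluating at (u, v) = (-7/2, -3): E = 10, F = 3, G = 2.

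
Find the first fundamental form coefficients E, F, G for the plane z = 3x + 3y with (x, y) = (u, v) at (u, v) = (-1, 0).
E = 10;  F = 9;  G = 10

Partials: r_u = (1, 0, 3), r_v = (0, 1, 3). As functions of (u, v):
  E = r_u · r_u = 10,
  F = r_u · r_v = 9,
  G = r_v · r_v = 10.
Evaluating at (u, v) = (-1, 0): E = 10, F = 9, G = 10.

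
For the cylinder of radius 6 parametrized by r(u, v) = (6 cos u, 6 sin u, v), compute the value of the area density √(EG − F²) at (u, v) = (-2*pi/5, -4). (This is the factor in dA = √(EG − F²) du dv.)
√(EG − F²)|_{(-2*pi/5, -4)} = 6

E = 36, F = 0, G = 1, so EG − F² = 36. Taking the positive square root: √(EG − F²) = 6. At (u, v) = (-2*pi/5, -4): 6.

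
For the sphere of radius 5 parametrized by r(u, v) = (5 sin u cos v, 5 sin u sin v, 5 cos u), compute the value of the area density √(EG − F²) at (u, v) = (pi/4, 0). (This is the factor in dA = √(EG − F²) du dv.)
√(EG − F²)|_{(pi/4, 0)} = 25*sqrt(2)/2

E = 25, F = 0, G = 25*sin(u)^2, so EG − F² = 625*sin(u)^2. Taking the positive square root: √(EG − F²) = 25*Abs(sin(u)). At (u, v) = (pi/4, 0): 25*sqrt(2)/2.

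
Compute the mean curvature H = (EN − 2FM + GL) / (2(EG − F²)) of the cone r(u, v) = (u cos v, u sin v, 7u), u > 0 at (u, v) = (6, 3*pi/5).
H = 7*sqrt(2)/120

With E = 50, F = 0, G = u^2, L = 0, M = 0, N = 7*sqrt(2)*u^2/(10*Abs(u)), assemble
  H = (EN − 2FM + GL) / (2(EG − F²)) = 7*sqrt(2)/(20*Abs(u)).
At (u, v) = (6, 3*pi/5): H = 7*sqrt(2)/120.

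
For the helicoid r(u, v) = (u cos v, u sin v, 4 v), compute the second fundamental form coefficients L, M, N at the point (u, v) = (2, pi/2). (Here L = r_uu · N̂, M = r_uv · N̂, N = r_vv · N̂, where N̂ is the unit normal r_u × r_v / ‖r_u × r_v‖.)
L = 0;  M = -2*sqrt(5)/5;  N = 0

Compute the unit normal N̂(u, v) = (4*sin(v)/sqrt(u^2 + 16), -4*cos(v)/sqrt(u^2 + 16), u/sqrt(u^2 + 16)), and the second partials r_uu, r_uv, r_vv. Take dot products:
  L(u, v) = r_uu · N̂ = 0,
  M(u, v) = r_uv · N̂ = -4/sqrt(u^2 + 16),
  N(u, v) = r_vv · N̂ = 0.
Evaluating at (u, v) = (2, pi/2):
  L = 0, M = -2*sqrt(5)/5, N = 0.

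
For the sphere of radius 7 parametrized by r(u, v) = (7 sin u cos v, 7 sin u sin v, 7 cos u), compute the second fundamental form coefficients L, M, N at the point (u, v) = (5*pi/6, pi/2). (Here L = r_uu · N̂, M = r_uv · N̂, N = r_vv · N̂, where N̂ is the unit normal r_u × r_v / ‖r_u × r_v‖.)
L = -7;  M = 0;  N = -7/4

Compute the unit normal N̂(u, v) = (sin(u)^2*cos(v)/Abs(sin(u)), sin(u)^2*sin(v)/Abs(sin(u)), sin(2*u)/(2*Abs(sin(u)))), and the second partials r_uu, r_uv, r_vv. Take dot products:
  L(u, v) = r_uu · N̂ = -7*sin(u)/Abs(sin(u)),
  M(u, v) = r_uv · N̂ = 0,
  N(u, v) = r_vv · N̂ = -7*sin(u)^3/Abs(sin(u)).
Evaluating at (u, v) = (5*pi/6, pi/2):
  L = -7, M = 0, N = -7/4.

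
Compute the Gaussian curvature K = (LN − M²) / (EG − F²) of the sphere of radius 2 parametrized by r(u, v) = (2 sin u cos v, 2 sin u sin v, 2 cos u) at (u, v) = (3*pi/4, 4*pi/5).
K = 1/4

Coefficients of the first fundamental form: E = 4, F = 0, G = 4*sin(u)^2.
Coefficients of the second fundamental form: L = -2*sin(u)/Abs(sin(u)), M = 0, N = -2*sin(u)^3/Abs(sin(u)).
Assemble K = (LN − M²)/(EG − F²) = 1/4. At (u, v) = (3*pi/4, 4*pi/5): K = 1/4.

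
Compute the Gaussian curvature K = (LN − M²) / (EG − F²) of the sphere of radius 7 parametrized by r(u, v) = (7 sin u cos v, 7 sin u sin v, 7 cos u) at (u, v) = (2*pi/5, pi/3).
K = 1/49

Coefficients of the first fundamental form: E = 49, F = 0, G = 49*sin(u)^2.
Coefficients of the second fundamental form: L = -7*sin(u)/Abs(sin(u)), M = 0, N = -7*sin(u)^3/Abs(sin(u)).
Assemble K = (LN − M²)/(EG − F²) = 1/49. At (u, v) = (2*pi/5, pi/3): K = 1/49.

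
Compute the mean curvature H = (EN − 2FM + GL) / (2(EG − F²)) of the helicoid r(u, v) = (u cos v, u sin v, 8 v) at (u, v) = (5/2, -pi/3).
H = 0

With E = 1, F = 0, G = u^2 + 64, L = 0, M = -8/sqrt(u^2 + 64), N = 0, assemble
  H = (EN − 2FM + GL) / (2(EG − F²)) = 0.
At (u, v) = (5/2, -pi/3): H = 0.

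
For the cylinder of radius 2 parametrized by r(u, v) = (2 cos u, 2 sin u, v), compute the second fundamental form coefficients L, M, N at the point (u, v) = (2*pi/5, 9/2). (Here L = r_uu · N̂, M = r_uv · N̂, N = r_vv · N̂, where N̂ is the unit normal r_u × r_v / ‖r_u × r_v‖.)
L = -2;  M = 0;  N = 0

Compute the unit normal N̂(u, v) = (cos(u), sin(u), 0), and the second partials r_uu, r_uv, r_vv. Take dot products:
  L(u, v) = r_uu · N̂ = -2,
  M(u, v) = r_uv · N̂ = 0,
  N(u, v) = r_vv · N̂ = 0.
Evaluating at (u, v) = (2*pi/5, 9/2):
  L = -2, M = 0, N = 0.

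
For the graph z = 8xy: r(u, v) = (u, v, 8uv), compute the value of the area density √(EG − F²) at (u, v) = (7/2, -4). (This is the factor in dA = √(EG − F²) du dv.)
√(EG − F²)|_{(7/2, -4)} = 3*sqrt(201)

E = 64*v^2 + 1, F = 64*u*v, G = 64*u^2 + 1, so EG − F² = 64*u^2 + 64*v^2 + 1. Taking the positive square root: √(EG − F²) = sqrt(64*u^2 + 64*v^2 + 1). At (u, v) = (7/2, -4): 3*sqrt(201).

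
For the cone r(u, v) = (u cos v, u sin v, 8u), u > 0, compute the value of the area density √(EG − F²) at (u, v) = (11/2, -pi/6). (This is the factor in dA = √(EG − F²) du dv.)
√(EG − F²)|_{(11/2, -pi/6)} = 11*sqrt(65)/2

E = 65, F = 0, G = u^2, so EG − F² = 65*u^2. Taking the positive square root: √(EG − F²) = sqrt(65)*Abs(u). At (u, v) = (11/2, -pi/6): 11*sqrt(65)/2.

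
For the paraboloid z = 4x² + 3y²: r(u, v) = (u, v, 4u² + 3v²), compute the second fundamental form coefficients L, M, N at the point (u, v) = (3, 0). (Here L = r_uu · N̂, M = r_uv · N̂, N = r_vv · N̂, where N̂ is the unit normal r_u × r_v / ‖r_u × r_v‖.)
L = 8*sqrt(577)/577;  M = 0;  N = 6*sqrt(577)/577

Compute the unit normal N̂(u, v) = (-8*u/sqrt(64*u^2 + 36*v^2 + 1), -6*v/sqrt(64*u^2 + 36*v^2 + 1), 1/sqrt(64*u^2 + 36*v^2 + 1)), and the second partials r_uu, r_uv, r_vv. Take dot products:
  L(u, v) = r_uu · N̂ = 8/sqrt(64*u^2 + 36*v^2 + 1),
  M(u, v) = r_uv · N̂ = 0,
  N(u, v) = r_vv · N̂ = 6/sqrt(64*u^2 + 36*v^2 + 1).
Evaluating at (u, v) = (3, 0):
  L = 8*sqrt(577)/577, M = 0, N = 6*sqrt(577)/577.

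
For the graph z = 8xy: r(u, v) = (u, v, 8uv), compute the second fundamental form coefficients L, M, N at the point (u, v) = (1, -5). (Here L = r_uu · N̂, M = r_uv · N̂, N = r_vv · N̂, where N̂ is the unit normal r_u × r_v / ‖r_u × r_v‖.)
L = 0;  M = 8*sqrt(185)/555;  N = 0

Compute the unit normal N̂(u, v) = (-8*v/sqrt(64*u^2 + 64*v^2 + 1), -8*u/sqrt(64*u^2 + 64*v^2 + 1), 1/sqrt(64*u^2 + 64*v^2 + 1)), and the second partials r_uu, r_uv, r_vv. Take dot products:
  L(u, v) = r_uu · N̂ = 0,
  M(u, v) = r_uv · N̂ = 8/sqrt(64*u^2 + 64*v^2 + 1),
  N(u, v) = r_vv · N̂ = 0.
Evaluating at (u, v) = (1, -5):
  L = 0, M = 8*sqrt(185)/555, N = 0.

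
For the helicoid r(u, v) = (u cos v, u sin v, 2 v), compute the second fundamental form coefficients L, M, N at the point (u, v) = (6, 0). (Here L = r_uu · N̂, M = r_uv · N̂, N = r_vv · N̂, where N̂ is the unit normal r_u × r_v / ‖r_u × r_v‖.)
L = 0;  M = -sqrt(10)/10;  N = 0

Compute the unit normal N̂(u, v) = (2*sin(v)/sqrt(u^2 + 4), -2*cos(v)/sqrt(u^2 + 4), u/sqrt(u^2 + 4)), and the second partials r_uu, r_uv, r_vv. Take dot products:
  L(u, v) = r_uu · N̂ = 0,
  M(u, v) = r_uv · N̂ = -2/sqrt(u^2 + 4),
  N(u, v) = r_vv · N̂ = 0.
Evaluating at (u, v) = (6, 0):
  L = 0, M = -sqrt(10)/10, N = 0.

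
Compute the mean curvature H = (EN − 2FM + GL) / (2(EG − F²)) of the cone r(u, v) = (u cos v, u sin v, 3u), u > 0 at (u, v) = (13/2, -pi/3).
H = 3*sqrt(10)/130

With E = 10, F = 0, G = u^2, L = 0, M = 0, N = 3*sqrt(10)*u^2/(10*Abs(u)), assemble
  H = (EN − 2FM + GL) / (2(EG − F²)) = 3*sqrt(10)/(20*Abs(u)).
At (u, v) = (13/2, -pi/3): H = 3*sqrt(10)/130.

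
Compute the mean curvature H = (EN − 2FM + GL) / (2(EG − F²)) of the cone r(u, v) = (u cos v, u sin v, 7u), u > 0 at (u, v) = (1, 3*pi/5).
H = 7*sqrt(2)/20

With E = 50, F = 0, G = u^2, L = 0, M = 0, N = 7*sqrt(2)*u^2/(10*Abs(u)), assemble
  H = (EN − 2FM + GL) / (2(EG − F²)) = 7*sqrt(2)/(20*Abs(u)).
At (u, v) = (1, 3*pi/5): H = 7*sqrt(2)/20.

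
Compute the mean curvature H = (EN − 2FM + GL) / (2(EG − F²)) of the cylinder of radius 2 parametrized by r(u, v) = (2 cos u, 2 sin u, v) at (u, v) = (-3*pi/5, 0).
H = -1/4

With E = 4, F = 0, G = 1, L = -2, M = 0, N = 0, assemble
  H = (EN − 2FM + GL) / (2(EG − F²)) = -1/4.
At (u, v) = (-3*pi/5, 0): H = -1/4.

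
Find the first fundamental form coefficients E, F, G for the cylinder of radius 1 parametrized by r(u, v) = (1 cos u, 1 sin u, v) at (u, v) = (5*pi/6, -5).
E = 1;  F = 0;  G = 1

Partials: r_u = (-sin(u), cos(u), 0), r_v = (0, 0, 1). As functions of (u, v):
  E = r_u · r_u = 1,
  F = r_u · r_v = 0,
  G = r_v · r_v = 1.
Evaluating at (u, v) = (5*pi/6, -5): E = 1, F = 0, G = 1.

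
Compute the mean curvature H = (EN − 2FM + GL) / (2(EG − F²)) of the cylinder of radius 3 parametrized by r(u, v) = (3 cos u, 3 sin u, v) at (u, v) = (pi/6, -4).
H = -1/6

With E = 9, F = 0, G = 1, L = -3, M = 0, N = 0, assemble
  H = (EN − 2FM + GL) / (2(EG − F²)) = -1/6.
At (u, v) = (pi/6, -4): H = -1/6.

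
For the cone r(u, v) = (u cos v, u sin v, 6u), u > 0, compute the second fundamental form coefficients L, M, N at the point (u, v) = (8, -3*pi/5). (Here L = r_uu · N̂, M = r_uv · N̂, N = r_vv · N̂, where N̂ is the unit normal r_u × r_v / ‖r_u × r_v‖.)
L = 0;  M = 0;  N = 48*sqrt(37)/37

Compute the unit normal N̂(u, v) = (-6*sqrt(37)*u*cos(v)/(37*Abs(u)), -6*sqrt(37)*u*sin(v)/(37*Abs(u)), sqrt(37)*u/(37*Abs(u))), and the second partials r_uu, r_uv, r_vv. Take dot products:
  L(u, v) = r_uu · N̂ = 0,
  M(u, v) = r_uv · N̂ = 0,
  N(u, v) = r_vv · N̂ = 6*sqrt(37)*u^2/(37*Abs(u)).
Evaluating at (u, v) = (8, -3*pi/5):
  L = 0, M = 0, N = 48*sqrt(37)/37.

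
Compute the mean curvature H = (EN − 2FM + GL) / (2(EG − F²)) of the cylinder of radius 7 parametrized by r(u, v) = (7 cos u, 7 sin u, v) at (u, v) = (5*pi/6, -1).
H = -1/14

With E = 49, F = 0, G = 1, L = -7, M = 0, N = 0, assemble
  H = (EN − 2FM + GL) / (2(EG − F²)) = -1/14.
At (u, v) = (5*pi/6, -1): H = -1/14.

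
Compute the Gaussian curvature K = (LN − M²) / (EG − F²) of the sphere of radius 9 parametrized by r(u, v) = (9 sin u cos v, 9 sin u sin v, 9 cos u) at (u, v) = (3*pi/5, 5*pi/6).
K = 1/81

Coefficients of the first fundamental form: E = 81, F = 0, G = 81*sin(u)^2.
Coefficients of the second fundamental form: L = -9*sin(u)/Abs(sin(u)), M = 0, N = -9*sin(u)^3/Abs(sin(u)).
Assemble K = (LN − M²)/(EG − F²) = 1/81. At (u, v) = (3*pi/5, 5*pi/6): K = 1/81.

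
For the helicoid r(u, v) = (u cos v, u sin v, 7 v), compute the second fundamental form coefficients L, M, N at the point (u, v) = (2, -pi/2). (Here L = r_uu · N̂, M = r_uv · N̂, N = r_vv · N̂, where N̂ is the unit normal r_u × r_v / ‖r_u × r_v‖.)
L = 0;  M = -7*sqrt(53)/53;  N = 0

Compute the unit normal N̂(u, v) = (7*sin(v)/sqrt(u^2 + 49), -7*cos(v)/sqrt(u^2 + 49), u/sqrt(u^2 + 49)), and the second partials r_uu, r_uv, r_vv. Take dot products:
  L(u, v) = r_uu · N̂ = 0,
  M(u, v) = r_uv · N̂ = -7/sqrt(u^2 + 49),
  N(u, v) = r_vv · N̂ = 0.
Evaluating at (u, v) = (2, -pi/2):
  L = 0, M = -7*sqrt(53)/53, N = 0.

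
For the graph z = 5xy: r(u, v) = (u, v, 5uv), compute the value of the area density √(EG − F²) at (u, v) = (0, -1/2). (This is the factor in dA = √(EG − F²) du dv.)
√(EG − F²)|_{(0, -1/2)} = sqrt(29)/2

E = 25*v^2 + 1, F = 25*u*v, G = 25*u^2 + 1, so EG − F² = 25*u^2 + 25*v^2 + 1. Taking the positive square root: √(EG − F²) = sqrt(25*u^2 + 25*v^2 + 1). At (u, v) = (0, -1/2): sqrt(29)/2.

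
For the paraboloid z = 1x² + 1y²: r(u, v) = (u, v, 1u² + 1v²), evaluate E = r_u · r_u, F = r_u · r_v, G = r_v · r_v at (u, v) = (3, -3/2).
E = 37;  F = -18;  G = 10

Partials: r_u = (1, 0, 2*u), r_v = (0, 1, 2*v). As functions of (u, v):
  E = r_u · r_u = 4*u^2 + 1,
  F = r_u · r_v = 4*u*v,
  G = r_v · r_v = 4*v^2 + 1.
Evaluating at (u, v) = (3, -3/2): E = 37, F = -18, G = 10.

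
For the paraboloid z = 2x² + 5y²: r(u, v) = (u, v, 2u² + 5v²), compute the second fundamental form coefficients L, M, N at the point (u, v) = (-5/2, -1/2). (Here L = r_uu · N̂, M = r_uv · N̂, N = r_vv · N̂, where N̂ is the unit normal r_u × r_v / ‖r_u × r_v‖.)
L = 2*sqrt(14)/21;  M = 0;  N = 5*sqrt(14)/21

Compute the unit normal N̂(u, v) = (-4*u/sqrt(16*u^2 + 100*v^2 + 1), -10*v/sqrt(16*u^2 + 100*v^2 + 1), 1/sqrt(16*u^2 + 100*v^2 + 1)), and the second partials r_uu, r_uv, r_vv. Take dot products:
  L(u, v) = r_uu · N̂ = 4/sqrt(16*u^2 + 100*v^2 + 1),
  M(u, v) = r_uv · N̂ = 0,
  N(u, v) = r_vv · N̂ = 10/sqrt(16*u^2 + 100*v^2 + 1).
Evaluating at (u, v) = (-5/2, -1/2):
  L = 2*sqrt(14)/21, M = 0, N = 5*sqrt(14)/21.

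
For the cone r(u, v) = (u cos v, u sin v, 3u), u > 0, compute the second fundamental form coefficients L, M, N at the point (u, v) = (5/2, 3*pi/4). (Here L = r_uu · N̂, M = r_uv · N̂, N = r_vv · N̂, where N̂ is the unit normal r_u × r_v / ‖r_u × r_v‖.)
L = 0;  M = 0;  N = 3*sqrt(10)/4

Compute the unit normal N̂(u, v) = (-3*sqrt(10)*u*cos(v)/(10*Abs(u)), -3*sqrt(10)*u*sin(v)/(10*Abs(u)), sqrt(10)*u/(10*Abs(u))), and the second partials r_uu, r_uv, r_vv. Take dot products:
  L(u, v) = r_uu · N̂ = 0,
  M(u, v) = r_uv · N̂ = 0,
  N(u, v) = r_vv · N̂ = 3*sqrt(10)*u^2/(10*Abs(u)).
Evaluating at (u, v) = (5/2, 3*pi/4):
  L = 0, M = 0, N = 3*sqrt(10)/4.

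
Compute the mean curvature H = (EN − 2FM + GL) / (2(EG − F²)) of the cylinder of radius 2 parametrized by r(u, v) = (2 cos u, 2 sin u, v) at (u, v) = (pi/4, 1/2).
H = -1/4

With E = 4, F = 0, G = 1, L = -2, M = 0, N = 0, assemble
  H = (EN − 2FM + GL) / (2(EG − F²)) = -1/4.
At (u, v) = (pi/4, 1/2): H = -1/4.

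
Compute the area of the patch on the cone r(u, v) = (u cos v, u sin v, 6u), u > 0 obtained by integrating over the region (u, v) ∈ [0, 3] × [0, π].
Area = 9*sqrt(37)*pi/2

Area = ∫∫ √(EG − F²) du dv with √(EG − F²) = sqrt(37)*Abs(u). Integrating over [0, 3] × [0, π] gives 9*sqrt(37)*pi/2.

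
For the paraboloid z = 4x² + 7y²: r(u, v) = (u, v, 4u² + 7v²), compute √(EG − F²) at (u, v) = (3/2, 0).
√(EG − F²)|_{(3/2, 0)} = sqrt(145)

E = 64*u^2 + 1, F = 112*u*v, G = 196*v^2 + 1; EG − F² = 64*u^2 + 196*v^2 + 1; √(EG − F²) = sqrt(64*u^2 + 196*v^2 + 1). At the given point: sqrt(145).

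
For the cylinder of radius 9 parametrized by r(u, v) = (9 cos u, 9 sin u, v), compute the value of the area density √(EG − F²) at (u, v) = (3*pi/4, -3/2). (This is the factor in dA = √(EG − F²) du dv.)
√(EG − F²)|_{(3*pi/4, -3/2)} = 9

E = 81, F = 0, G = 1, so EG − F² = 81. Taking the positive square root: √(EG − F²) = 9. At (u, v) = (3*pi/4, -3/2): 9.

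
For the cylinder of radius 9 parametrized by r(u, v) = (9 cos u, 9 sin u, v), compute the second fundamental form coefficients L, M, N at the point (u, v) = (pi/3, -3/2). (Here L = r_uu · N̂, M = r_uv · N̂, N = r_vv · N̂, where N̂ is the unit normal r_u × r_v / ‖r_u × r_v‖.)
L = -9;  M = 0;  N = 0

Compute the unit normal N̂(u, v) = (cos(u), sin(u), 0), and the second partials r_uu, r_uv, r_vv. Take dot products:
  L(u, v) = r_uu · N̂ = -9,
  M(u, v) = r_uv · N̂ = 0,
  N(u, v) = r_vv · N̂ = 0.
Evaluating at (u, v) = (pi/3, -3/2):
  L = -9, M = 0, N = 0.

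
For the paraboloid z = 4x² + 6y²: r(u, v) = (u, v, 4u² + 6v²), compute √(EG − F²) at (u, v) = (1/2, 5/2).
√(EG − F²)|_{(1/2, 5/2)} = sqrt(917)

E = 64*u^2 + 1, F = 96*u*v, G = 144*v^2 + 1; EG − F² = 64*u^2 + 144*v^2 + 1; √(EG − F²) = sqrt(64*u^2 + 144*v^2 + 1). At the given point: sqrt(917).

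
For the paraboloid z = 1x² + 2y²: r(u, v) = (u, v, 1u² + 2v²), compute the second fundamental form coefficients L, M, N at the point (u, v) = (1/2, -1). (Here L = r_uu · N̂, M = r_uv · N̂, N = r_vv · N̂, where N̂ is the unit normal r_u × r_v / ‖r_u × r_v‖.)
L = sqrt(2)/3;  M = 0;  N = 2*sqrt(2)/3

Compute the unit normal N̂(u, v) = (-2*u/sqrt(4*u^2 + 16*v^2 + 1), -4*v/sqrt(4*u^2 + 16*v^2 + 1), 1/sqrt(4*u^2 + 16*v^2 + 1)), and the second partials r_uu, r_uv, r_vv. Take dot products:
  L(u, v) = r_uu · N̂ = 2/sqrt(4*u^2 + 16*v^2 + 1),
  M(u, v) = r_uv · N̂ = 0,
  N(u, v) = r_vv · N̂ = 4/sqrt(4*u^2 + 16*v^2 + 1).
Evaluating at (u, v) = (1/2, -1):
  L = sqrt(2)/3, M = 0, N = 2*sqrt(2)/3.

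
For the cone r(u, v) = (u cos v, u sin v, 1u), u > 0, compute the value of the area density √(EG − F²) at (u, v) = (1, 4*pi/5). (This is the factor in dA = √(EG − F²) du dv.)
√(EG − F²)|_{(1, 4*pi/5)} = sqrt(2)

E = 2, F = 0, G = u^2, so EG − F² = 2*u^2. Taking the positive square root: √(EG − F²) = sqrt(2)*Abs(u). At (u, v) = (1, 4*pi/5): sqrt(2).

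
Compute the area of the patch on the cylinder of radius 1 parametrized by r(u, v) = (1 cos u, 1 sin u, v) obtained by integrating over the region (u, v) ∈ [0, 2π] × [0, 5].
Area = 10*pi

Area = ∫∫ √(EG − F²) du dv with √(EG − F²) = 1. Integrating over [0, 2π] × [0, 5] gives 10*pi.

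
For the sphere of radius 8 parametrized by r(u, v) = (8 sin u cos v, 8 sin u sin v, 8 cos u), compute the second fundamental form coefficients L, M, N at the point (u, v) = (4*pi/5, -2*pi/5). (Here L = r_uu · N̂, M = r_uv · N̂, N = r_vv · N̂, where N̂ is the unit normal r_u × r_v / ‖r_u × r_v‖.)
L = -8;  M = 0;  N = -5 + sqrt(5)

Compute the unit normal N̂(u, v) = (sin(u)^2*cos(v)/Abs(sin(u)), sin(u)^2*sin(v)/Abs(sin(u)), sin(2*u)/(2*Abs(sin(u)))), and the second partials r_uu, r_uv, r_vv. Take dot products:
  L(u, v) = r_uu · N̂ = -8*sin(u)/Abs(sin(u)),
  M(u, v) = r_uv · N̂ = 0,
  N(u, v) = r_vv · N̂ = -8*sin(u)^3/Abs(sin(u)).
Evaluating at (u, v) = (4*pi/5, -2*pi/5):
  L = -8, M = 0, N = -5 + sqrt(5).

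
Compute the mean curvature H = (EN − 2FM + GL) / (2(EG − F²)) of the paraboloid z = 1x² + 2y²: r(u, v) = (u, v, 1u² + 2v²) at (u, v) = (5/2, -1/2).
H = 19*sqrt(30)/300

With E = 4*u^2 + 1, F = 8*u*v, G = 16*v^2 + 1, L = 2/sqrt(4*u^2 + 16*v^2 + 1), M = 0, N = 4/sqrt(4*u^2 + 16*v^2 + 1), assemble
  H = (EN − 2FM + GL) / (2(EG − F²)) = (8*u^2 + 16*v^2 + 3)/(4*u^2 + 16*v^2 + 1)^(3/2).
At (u, v) = (5/2, -1/2): H = 19*sqrt(30)/300.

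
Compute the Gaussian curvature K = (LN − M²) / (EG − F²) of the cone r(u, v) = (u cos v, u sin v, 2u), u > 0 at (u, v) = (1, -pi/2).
K = 0

Coefficients of the first fundamental form: E = 5, F = 0, G = u^2.
Coefficients of the second fundamental form: L = 0, M = 0, N = 2*sqrt(5)*u^2/(5*Abs(u)).
Assemble K = (LN − M²)/(EG − F²) = 0. At (u, v) = (1, -pi/2): K = 0.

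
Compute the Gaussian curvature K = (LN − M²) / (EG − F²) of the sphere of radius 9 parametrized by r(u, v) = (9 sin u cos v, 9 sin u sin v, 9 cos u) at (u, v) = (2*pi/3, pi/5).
K = 1/81

Coefficients of the first fundamental form: E = 81, F = 0, G = 81*sin(u)^2.
Coefficients of the second fundamental form: L = -9*sin(u)/Abs(sin(u)), M = 0, N = -9*sin(u)^3/Abs(sin(u)).
Assemble K = (LN − M²)/(EG − F²) = 1/81. At (u, v) = (2*pi/3, pi/5): K = 1/81.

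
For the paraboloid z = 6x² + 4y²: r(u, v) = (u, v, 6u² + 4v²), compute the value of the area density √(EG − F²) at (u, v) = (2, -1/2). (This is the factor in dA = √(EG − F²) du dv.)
√(EG − F²)|_{(2, -1/2)} = sqrt(593)

E = 144*u^2 + 1, F = 96*u*v, G = 64*v^2 + 1, so EG − F² = 144*u^2 + 64*v^2 + 1. Taking the positive square root: √(EG − F²) = sqrt(144*u^2 + 64*v^2 + 1). At (u, v) = (2, -1/2): sqrt(593).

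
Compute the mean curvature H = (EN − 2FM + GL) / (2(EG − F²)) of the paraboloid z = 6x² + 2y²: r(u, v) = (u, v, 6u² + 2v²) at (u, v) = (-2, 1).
H = 1256*sqrt(593)/351649

With E = 144*u^2 + 1, F = 48*u*v, G = 16*v^2 + 1, L = 12/sqrt(144*u^2 + 16*v^2 + 1), M = 0, N = 4/sqrt(144*u^2 + 16*v^2 + 1), assemble
  H = (EN − 2FM + GL) / (2(EG − F²)) = 8*(36*u^2 + 12*v^2 + 1)/(144*u^2 + 16*v^2 + 1)^(3/2).
At (u, v) = (-2, 1): H = 1256*sqrt(593)/351649.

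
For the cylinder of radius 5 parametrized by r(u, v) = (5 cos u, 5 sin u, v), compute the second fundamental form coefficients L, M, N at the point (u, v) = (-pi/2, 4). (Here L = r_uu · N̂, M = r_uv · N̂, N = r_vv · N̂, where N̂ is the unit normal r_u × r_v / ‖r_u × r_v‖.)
L = -5;  M = 0;  N = 0

Compute the unit normal N̂(u, v) = (cos(u), sin(u), 0), and the second partials r_uu, r_uv, r_vv. Take dot products:
  L(u, v) = r_uu · N̂ = -5,
  M(u, v) = r_uv · N̂ = 0,
  N(u, v) = r_vv · N̂ = 0.
Evaluating at (u, v) = (-pi/2, 4):
  L = -5, M = 0, N = 0.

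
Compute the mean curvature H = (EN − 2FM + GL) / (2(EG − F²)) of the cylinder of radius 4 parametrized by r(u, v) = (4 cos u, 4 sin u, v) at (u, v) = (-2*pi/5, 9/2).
H = -1/8

With E = 16, F = 0, G = 1, L = -4, M = 0, N = 0, assemble
  H = (EN − 2FM + GL) / (2(EG − F²)) = -1/8.
At (u, v) = (-2*pi/5, 9/2): H = -1/8.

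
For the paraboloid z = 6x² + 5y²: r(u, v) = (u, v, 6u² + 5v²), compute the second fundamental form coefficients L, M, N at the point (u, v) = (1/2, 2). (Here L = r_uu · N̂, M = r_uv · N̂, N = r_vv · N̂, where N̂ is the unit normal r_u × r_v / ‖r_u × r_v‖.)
L = 12*sqrt(437)/437;  M = 0;  N = 10*sqrt(437)/437

Compute the unit normal N̂(u, v) = (-12*u/sqrt(144*u^2 + 100*v^2 + 1), -10*v/sqrt(144*u^2 + 100*v^2 + 1), 1/sqrt(144*u^2 + 100*v^2 + 1)), and the second partials r_uu, r_uv, r_vv. Take dot products:
  L(u, v) = r_uu · N̂ = 12/sqrt(144*u^2 + 100*v^2 + 1),
  M(u, v) = r_uv · N̂ = 0,
  N(u, v) = r_vv · N̂ = 10/sqrt(144*u^2 + 100*v^2 + 1).
Evaluating at (u, v) = (1/2, 2):
  L = 12*sqrt(437)/437, M = 0, N = 10*sqrt(437)/437.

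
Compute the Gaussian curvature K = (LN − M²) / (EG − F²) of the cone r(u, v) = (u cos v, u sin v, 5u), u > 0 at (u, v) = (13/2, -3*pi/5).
K = 0

Coefficients of the first fundamental form: E = 26, F = 0, G = u^2.
Coefficients of the second fundamental form: L = 0, M = 0, N = 5*sqrt(26)*u^2/(26*Abs(u)).
Assemble K = (LN − M²)/(EG − F²) = 0. At (u, v) = (13/2, -3*pi/5): K = 0.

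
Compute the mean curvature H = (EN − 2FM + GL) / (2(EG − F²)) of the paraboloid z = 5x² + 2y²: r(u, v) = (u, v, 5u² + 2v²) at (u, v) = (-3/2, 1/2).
H = 477*sqrt(230)/52900

With E = 100*u^2 + 1, F = 40*u*v, G = 16*v^2 + 1, L = 10/sqrt(100*u^2 + 16*v^2 + 1), M = 0, N = 4/sqrt(100*u^2 + 16*v^2 + 1), assemble
  H = (EN − 2FM + GL) / (2(EG − F²)) = (200*u^2 + 80*v^2 + 7)/(100*u^2 + 16*v^2 + 1)^(3/2).
At (u, v) = (-3/2, 1/2): H = 477*sqrt(230)/52900.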